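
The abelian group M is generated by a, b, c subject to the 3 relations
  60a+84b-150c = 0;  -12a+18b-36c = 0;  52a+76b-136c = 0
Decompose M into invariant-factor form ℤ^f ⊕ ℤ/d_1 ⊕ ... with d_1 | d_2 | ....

rank_ℚ(R)=3; free=3−3=0
SNF(R) diag = [2, 6, 12] → torsion [2, 6, 12]

Answer: M ≅ ℤ/2 ⊕ ℤ/6 ⊕ ℤ/12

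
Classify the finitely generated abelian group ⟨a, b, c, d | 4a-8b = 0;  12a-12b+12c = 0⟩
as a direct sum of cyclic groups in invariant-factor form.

rank_ℚ(R)=2; free=4−2=2
SNF(R) diag = [4, 12] → torsion [4, 12]

Answer: M ≅ ℤ^2 ⊕ ℤ/4 ⊕ ℤ/12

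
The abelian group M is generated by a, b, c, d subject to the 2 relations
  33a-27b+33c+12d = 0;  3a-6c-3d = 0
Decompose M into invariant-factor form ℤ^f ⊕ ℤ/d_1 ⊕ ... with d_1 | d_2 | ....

rank_ℚ(R)=2; free=4−2=2
SNF(R) diag = [3, 9] → torsion [3, 9]

Answer: M ≅ ℤ^2 ⊕ ℤ/3 ⊕ ℤ/9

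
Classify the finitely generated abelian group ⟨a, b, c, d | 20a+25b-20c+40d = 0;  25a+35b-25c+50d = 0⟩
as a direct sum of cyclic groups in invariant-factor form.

rank_ℚ(R)=2; free=4−2=2
SNF(R) diag = [5, 15] → torsion [5, 15]

Answer: M ≅ ℤ^2 ⊕ ℤ/5 ⊕ ℤ/15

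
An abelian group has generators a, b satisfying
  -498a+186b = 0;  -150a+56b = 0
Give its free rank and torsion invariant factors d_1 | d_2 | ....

Answer: M ≅ ℤ/2 ⊕ ℤ/6

Derivation:
rank_ℚ(R)=2; free=2−2=0
SNF(R) diag = [2, 6] → torsion [2, 6]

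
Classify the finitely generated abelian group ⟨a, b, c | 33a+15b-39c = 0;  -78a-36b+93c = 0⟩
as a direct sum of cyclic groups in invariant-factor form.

rank_ℚ(R)=2; free=3−2=1
SNF(R) diag = [3, 3] → torsion [3, 3]

Answer: M ≅ ℤ^1 ⊕ ℤ/3 ⊕ ℤ/3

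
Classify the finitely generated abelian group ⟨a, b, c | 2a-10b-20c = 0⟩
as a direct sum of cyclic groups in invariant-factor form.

rank_ℚ(R)=1; free=3−1=2
SNF(R) diag = [2] → torsion [2]

Answer: M ≅ ℤ^2 ⊕ ℤ/2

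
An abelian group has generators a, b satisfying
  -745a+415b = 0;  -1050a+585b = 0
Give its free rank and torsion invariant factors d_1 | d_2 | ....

Answer: M ≅ ℤ/5 ⊕ ℤ/15

Derivation:
rank_ℚ(R)=2; free=2−2=0
SNF(R) diag = [5, 15] → torsion [5, 15]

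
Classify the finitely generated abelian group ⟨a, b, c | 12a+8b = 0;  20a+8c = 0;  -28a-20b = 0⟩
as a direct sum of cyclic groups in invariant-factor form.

Answer: M ≅ ℤ/4 ⊕ ℤ/4 ⊕ ℤ/8

Derivation:
rank_ℚ(R)=3; free=3−3=0
SNF(R) diag = [4, 4, 8] → torsion [4, 4, 8]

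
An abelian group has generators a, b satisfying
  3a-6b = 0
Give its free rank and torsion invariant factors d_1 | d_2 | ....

rank_ℚ(R)=1; free=2−1=1
SNF(R) diag = [3] → torsion [3]

Answer: M ≅ ℤ^1 ⊕ ℤ/3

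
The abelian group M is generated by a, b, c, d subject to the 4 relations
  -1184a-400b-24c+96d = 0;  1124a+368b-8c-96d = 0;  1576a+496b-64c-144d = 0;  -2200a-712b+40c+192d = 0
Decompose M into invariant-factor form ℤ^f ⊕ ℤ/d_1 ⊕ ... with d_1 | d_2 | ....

rank_ℚ(R)=4; free=4−4=0
SNF(R) diag = [4, 8, 24, 48] → torsion [4, 8, 24, 48]

Answer: M ≅ ℤ/4 ⊕ ℤ/8 ⊕ ℤ/24 ⊕ ℤ/48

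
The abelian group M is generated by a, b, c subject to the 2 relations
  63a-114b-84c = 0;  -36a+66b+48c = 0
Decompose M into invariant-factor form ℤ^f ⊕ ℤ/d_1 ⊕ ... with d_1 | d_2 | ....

Answer: M ≅ ℤ^1 ⊕ ℤ/3 ⊕ ℤ/6

Derivation:
rank_ℚ(R)=2; free=3−2=1
SNF(R) diag = [3, 6] → torsion [3, 6]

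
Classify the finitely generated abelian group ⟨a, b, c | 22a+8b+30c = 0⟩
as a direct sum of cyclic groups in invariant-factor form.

Answer: M ≅ ℤ^2 ⊕ ℤ/2

Derivation:
rank_ℚ(R)=1; free=3−1=2
SNF(R) diag = [2] → torsion [2]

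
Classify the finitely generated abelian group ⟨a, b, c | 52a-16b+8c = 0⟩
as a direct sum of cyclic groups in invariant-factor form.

Answer: M ≅ ℤ^2 ⊕ ℤ/4

Derivation:
rank_ℚ(R)=1; free=3−1=2
SNF(R) diag = [4] → torsion [4]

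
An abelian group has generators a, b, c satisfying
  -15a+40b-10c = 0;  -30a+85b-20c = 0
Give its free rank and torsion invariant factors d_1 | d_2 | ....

rank_ℚ(R)=2; free=3−2=1
SNF(R) diag = [5, 5] → torsion [5, 5]

Answer: M ≅ ℤ^1 ⊕ ℤ/5 ⊕ ℤ/5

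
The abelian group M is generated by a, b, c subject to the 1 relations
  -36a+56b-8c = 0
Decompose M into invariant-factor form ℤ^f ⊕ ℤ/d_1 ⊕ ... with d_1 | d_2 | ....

rank_ℚ(R)=1; free=3−1=2
SNF(R) diag = [4] → torsion [4]

Answer: M ≅ ℤ^2 ⊕ ℤ/4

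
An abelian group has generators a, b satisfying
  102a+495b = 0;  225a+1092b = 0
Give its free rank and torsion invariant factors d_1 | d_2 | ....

rank_ℚ(R)=2; free=2−2=0
SNF(R) diag = [3, 3] → torsion [3, 3]

Answer: M ≅ ℤ/3 ⊕ ℤ/3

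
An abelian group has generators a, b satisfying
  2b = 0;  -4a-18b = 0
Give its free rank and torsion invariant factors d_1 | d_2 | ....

rank_ℚ(R)=2; free=2−2=0
SNF(R) diag = [2, 4] → torsion [2, 4]

Answer: M ≅ ℤ/2 ⊕ ℤ/4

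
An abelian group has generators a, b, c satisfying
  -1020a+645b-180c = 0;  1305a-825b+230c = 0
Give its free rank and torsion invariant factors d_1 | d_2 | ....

rank_ℚ(R)=2; free=3−2=1
SNF(R) diag = [5, 15] → torsion [5, 15]

Answer: M ≅ ℤ^1 ⊕ ℤ/5 ⊕ ℤ/15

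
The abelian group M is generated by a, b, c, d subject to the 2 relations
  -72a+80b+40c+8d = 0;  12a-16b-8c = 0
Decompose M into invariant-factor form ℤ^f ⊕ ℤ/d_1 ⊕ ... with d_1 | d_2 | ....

Answer: M ≅ ℤ^2 ⊕ ℤ/4 ⊕ ℤ/8

Derivation:
rank_ℚ(R)=2; free=4−2=2
SNF(R) diag = [4, 8] → torsion [4, 8]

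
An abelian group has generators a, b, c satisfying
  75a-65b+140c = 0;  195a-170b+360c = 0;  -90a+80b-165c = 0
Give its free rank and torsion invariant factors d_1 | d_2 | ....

rank_ℚ(R)=3; free=3−3=0
SNF(R) diag = [5, 5, 15] → torsion [5, 5, 15]

Answer: M ≅ ℤ/5 ⊕ ℤ/5 ⊕ ℤ/15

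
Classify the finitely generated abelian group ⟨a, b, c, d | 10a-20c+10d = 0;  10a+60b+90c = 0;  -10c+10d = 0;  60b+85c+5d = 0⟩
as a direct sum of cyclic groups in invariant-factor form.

rank_ℚ(R)=4; free=4−4=0
SNF(R) diag = [5, 10, 20, 60] → torsion [5, 10, 20, 60]

Answer: M ≅ ℤ/5 ⊕ ℤ/10 ⊕ ℤ/20 ⊕ ℤ/60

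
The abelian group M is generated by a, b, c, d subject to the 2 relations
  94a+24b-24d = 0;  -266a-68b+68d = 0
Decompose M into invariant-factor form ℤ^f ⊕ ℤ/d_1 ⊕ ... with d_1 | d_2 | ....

rank_ℚ(R)=2; free=4−2=2
SNF(R) diag = [2, 4] → torsion [2, 4]

Answer: M ≅ ℤ^2 ⊕ ℤ/2 ⊕ ℤ/4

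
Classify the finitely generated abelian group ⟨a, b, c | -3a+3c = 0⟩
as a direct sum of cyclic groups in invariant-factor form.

rank_ℚ(R)=1; free=3−1=2
SNF(R) diag = [3] → torsion [3]

Answer: M ≅ ℤ^2 ⊕ ℤ/3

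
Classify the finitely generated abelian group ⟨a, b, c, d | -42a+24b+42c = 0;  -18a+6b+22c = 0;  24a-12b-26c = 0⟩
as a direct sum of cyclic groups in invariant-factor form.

Answer: M ≅ ℤ^1 ⊕ ℤ/2 ⊕ ℤ/6 ⊕ ℤ/6

Derivation:
rank_ℚ(R)=3; free=4−3=1
SNF(R) diag = [2, 6, 6] → torsion [2, 6, 6]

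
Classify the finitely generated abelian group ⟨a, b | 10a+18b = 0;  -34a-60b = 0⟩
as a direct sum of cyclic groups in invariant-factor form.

rank_ℚ(R)=2; free=2−2=0
SNF(R) diag = [2, 6] → torsion [2, 6]

Answer: M ≅ ℤ/2 ⊕ ℤ/6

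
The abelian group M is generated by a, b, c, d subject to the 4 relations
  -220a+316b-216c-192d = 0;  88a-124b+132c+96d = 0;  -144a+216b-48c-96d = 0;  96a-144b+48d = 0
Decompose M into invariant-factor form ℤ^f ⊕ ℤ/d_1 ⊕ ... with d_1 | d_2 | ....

rank_ℚ(R)=4; free=4−4=0
SNF(R) diag = [4, 12, 24, 48] → torsion [4, 12, 24, 48]

Answer: M ≅ ℤ/4 ⊕ ℤ/12 ⊕ ℤ/24 ⊕ ℤ/48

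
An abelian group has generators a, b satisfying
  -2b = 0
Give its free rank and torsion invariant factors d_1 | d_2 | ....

rank_ℚ(R)=1; free=2−1=1
SNF(R) diag = [2] → torsion [2]

Answer: M ≅ ℤ^1 ⊕ ℤ/2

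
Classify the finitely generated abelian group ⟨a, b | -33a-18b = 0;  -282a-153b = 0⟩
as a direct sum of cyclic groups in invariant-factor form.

Answer: M ≅ ℤ/3 ⊕ ℤ/9

Derivation:
rank_ℚ(R)=2; free=2−2=0
SNF(R) diag = [3, 9] → torsion [3, 9]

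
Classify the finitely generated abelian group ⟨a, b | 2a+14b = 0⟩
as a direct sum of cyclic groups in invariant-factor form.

Answer: M ≅ ℤ^1 ⊕ ℤ/2

Derivation:
rank_ℚ(R)=1; free=2−1=1
SNF(R) diag = [2] → torsion [2]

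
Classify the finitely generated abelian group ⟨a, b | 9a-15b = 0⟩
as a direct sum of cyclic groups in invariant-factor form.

Answer: M ≅ ℤ^1 ⊕ ℤ/3

Derivation:
rank_ℚ(R)=1; free=2−1=1
SNF(R) diag = [3] → torsion [3]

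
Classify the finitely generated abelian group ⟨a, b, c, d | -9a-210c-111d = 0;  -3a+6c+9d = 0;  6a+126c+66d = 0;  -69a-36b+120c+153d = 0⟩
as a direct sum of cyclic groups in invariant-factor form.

rank_ℚ(R)=4; free=4−4=0
SNF(R) diag = [3, 6, 18, 36] → torsion [3, 6, 18, 36]

Answer: M ≅ ℤ/3 ⊕ ℤ/6 ⊕ ℤ/18 ⊕ ℤ/36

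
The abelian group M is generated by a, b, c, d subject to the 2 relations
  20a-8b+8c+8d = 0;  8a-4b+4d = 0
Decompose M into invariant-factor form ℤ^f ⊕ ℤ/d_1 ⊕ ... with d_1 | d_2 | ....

Answer: M ≅ ℤ^2 ⊕ ℤ/4 ⊕ ℤ/4

Derivation:
rank_ℚ(R)=2; free=4−2=2
SNF(R) diag = [4, 4] → torsion [4, 4]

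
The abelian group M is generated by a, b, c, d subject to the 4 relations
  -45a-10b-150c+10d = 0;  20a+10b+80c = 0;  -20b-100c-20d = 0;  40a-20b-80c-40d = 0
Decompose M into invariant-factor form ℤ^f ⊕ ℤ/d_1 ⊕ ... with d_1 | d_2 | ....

rank_ℚ(R)=4; free=4−4=0
SNF(R) diag = [5, 10, 20, 40] → torsion [5, 10, 20, 40]

Answer: M ≅ ℤ/5 ⊕ ℤ/10 ⊕ ℤ/20 ⊕ ℤ/40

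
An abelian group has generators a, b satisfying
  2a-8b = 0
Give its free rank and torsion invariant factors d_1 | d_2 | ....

Answer: M ≅ ℤ^1 ⊕ ℤ/2

Derivation:
rank_ℚ(R)=1; free=2−1=1
SNF(R) diag = [2] → torsion [2]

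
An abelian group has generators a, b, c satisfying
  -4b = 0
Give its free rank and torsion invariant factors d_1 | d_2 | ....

Answer: M ≅ ℤ^2 ⊕ ℤ/4

Derivation:
rank_ℚ(R)=1; free=3−1=2
SNF(R) diag = [4] → torsion [4]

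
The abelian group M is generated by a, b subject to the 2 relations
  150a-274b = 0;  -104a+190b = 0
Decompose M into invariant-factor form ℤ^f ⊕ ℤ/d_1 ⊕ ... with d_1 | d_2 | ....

Answer: M ≅ ℤ/2 ⊕ ℤ/2

Derivation:
rank_ℚ(R)=2; free=2−2=0
SNF(R) diag = [2, 2] → torsion [2, 2]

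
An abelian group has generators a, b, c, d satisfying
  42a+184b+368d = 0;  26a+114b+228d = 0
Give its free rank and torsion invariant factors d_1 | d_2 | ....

rank_ℚ(R)=2; free=4−2=2
SNF(R) diag = [2, 2] → torsion [2, 2]

Answer: M ≅ ℤ^2 ⊕ ℤ/2 ⊕ ℤ/2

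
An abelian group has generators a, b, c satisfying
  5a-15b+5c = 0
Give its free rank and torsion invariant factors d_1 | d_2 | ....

rank_ℚ(R)=1; free=3−1=2
SNF(R) diag = [5] → torsion [5]

Answer: M ≅ ℤ^2 ⊕ ℤ/5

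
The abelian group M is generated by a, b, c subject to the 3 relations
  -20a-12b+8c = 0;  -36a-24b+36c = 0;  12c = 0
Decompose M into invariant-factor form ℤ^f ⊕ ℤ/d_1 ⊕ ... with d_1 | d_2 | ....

rank_ℚ(R)=3; free=3−3=0
SNF(R) diag = [4, 12, 12] → torsion [4, 12, 12]

Answer: M ≅ ℤ/4 ⊕ ℤ/12 ⊕ ℤ/12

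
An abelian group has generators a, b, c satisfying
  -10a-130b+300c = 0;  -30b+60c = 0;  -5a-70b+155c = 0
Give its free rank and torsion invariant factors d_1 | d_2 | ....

Answer: M ≅ ℤ/5 ⊕ ℤ/10 ⊕ ℤ/30

Derivation:
rank_ℚ(R)=3; free=3−3=0
SNF(R) diag = [5, 10, 30] → torsion [5, 10, 30]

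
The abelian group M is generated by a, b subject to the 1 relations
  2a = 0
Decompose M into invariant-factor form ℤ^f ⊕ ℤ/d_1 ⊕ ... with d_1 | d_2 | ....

Answer: M ≅ ℤ^1 ⊕ ℤ/2

Derivation:
rank_ℚ(R)=1; free=2−1=1
SNF(R) diag = [2] → torsion [2]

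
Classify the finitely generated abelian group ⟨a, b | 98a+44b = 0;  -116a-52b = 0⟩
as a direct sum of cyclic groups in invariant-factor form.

rank_ℚ(R)=2; free=2−2=0
SNF(R) diag = [2, 4] → torsion [2, 4]

Answer: M ≅ ℤ/2 ⊕ ℤ/4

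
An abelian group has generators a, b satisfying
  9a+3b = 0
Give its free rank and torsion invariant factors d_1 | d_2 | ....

rank_ℚ(R)=1; free=2−1=1
SNF(R) diag = [3] → torsion [3]

Answer: M ≅ ℤ^1 ⊕ ℤ/3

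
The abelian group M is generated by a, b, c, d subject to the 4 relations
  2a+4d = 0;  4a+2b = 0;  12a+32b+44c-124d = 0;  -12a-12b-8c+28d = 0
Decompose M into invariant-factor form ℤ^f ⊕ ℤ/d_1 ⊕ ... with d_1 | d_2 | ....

rank_ℚ(R)=4; free=4−4=0
SNF(R) diag = [2, 2, 4, 4] → torsion [2, 2, 4, 4]

Answer: M ≅ ℤ/2 ⊕ ℤ/2 ⊕ ℤ/4 ⊕ ℤ/4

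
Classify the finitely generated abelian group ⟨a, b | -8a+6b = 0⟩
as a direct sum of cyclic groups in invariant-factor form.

rank_ℚ(R)=1; free=2−1=1
SNF(R) diag = [2] → torsion [2]

Answer: M ≅ ℤ^1 ⊕ ℤ/2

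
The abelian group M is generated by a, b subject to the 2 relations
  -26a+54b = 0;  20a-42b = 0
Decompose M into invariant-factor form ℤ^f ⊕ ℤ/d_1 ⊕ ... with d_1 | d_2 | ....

rank_ℚ(R)=2; free=2−2=0
SNF(R) diag = [2, 6] → torsion [2, 6]

Answer: M ≅ ℤ/2 ⊕ ℤ/6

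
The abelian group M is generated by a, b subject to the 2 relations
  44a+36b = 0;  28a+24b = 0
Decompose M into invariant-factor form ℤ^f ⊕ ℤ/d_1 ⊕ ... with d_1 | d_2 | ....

rank_ℚ(R)=2; free=2−2=0
SNF(R) diag = [4, 12] → torsion [4, 12]

Answer: M ≅ ℤ/4 ⊕ ℤ/12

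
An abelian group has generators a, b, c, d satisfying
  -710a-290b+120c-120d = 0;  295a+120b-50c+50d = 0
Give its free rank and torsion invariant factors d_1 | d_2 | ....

Answer: M ≅ ℤ^2 ⊕ ℤ/5 ⊕ ℤ/10

Derivation:
rank_ℚ(R)=2; free=4−2=2
SNF(R) diag = [5, 10] → torsion [5, 10]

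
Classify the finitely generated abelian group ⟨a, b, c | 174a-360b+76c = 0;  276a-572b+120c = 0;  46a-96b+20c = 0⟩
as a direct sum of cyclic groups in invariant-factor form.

Answer: M ≅ ℤ/2 ⊕ ℤ/4 ⊕ ℤ/8

Derivation:
rank_ℚ(R)=3; free=3−3=0
SNF(R) diag = [2, 4, 8] → torsion [2, 4, 8]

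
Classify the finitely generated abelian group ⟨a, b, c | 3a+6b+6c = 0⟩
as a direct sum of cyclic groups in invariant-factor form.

rank_ℚ(R)=1; free=3−1=2
SNF(R) diag = [3] → torsion [3]

Answer: M ≅ ℤ^2 ⊕ ℤ/3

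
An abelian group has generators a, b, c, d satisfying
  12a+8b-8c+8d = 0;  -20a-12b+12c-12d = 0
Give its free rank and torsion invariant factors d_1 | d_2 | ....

rank_ℚ(R)=2; free=4−2=2
SNF(R) diag = [4, 4] → torsion [4, 4]

Answer: M ≅ ℤ^2 ⊕ ℤ/4 ⊕ ℤ/4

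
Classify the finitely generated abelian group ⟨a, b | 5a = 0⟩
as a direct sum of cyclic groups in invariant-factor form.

rank_ℚ(R)=1; free=2−1=1
SNF(R) diag = [5] → torsion [5]

Answer: M ≅ ℤ^1 ⊕ ℤ/5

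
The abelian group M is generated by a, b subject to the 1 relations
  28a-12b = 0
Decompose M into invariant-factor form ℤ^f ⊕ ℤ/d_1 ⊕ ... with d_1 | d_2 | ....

Answer: M ≅ ℤ^1 ⊕ ℤ/4

Derivation:
rank_ℚ(R)=1; free=2−1=1
SNF(R) diag = [4] → torsion [4]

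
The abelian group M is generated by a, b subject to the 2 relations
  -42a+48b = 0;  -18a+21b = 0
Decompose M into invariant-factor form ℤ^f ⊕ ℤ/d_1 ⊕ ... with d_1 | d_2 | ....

rank_ℚ(R)=2; free=2−2=0
SNF(R) diag = [3, 6] → torsion [3, 6]

Answer: M ≅ ℤ/3 ⊕ ℤ/6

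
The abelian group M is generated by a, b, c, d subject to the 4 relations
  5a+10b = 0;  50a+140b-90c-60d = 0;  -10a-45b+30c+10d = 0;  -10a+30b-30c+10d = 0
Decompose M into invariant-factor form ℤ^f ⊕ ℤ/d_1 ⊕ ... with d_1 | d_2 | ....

rank_ℚ(R)=4; free=4−4=0
SNF(R) diag = [5, 5, 10, 30] → torsion [5, 5, 10, 30]

Answer: M ≅ ℤ/5 ⊕ ℤ/5 ⊕ ℤ/10 ⊕ ℤ/30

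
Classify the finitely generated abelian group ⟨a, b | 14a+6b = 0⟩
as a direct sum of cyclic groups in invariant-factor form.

rank_ℚ(R)=1; free=2−1=1
SNF(R) diag = [2] → torsion [2]

Answer: M ≅ ℤ^1 ⊕ ℤ/2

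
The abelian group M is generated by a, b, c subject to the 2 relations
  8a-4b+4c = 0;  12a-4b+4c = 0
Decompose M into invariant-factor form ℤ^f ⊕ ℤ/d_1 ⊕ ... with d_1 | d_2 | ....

Answer: M ≅ ℤ^1 ⊕ ℤ/4 ⊕ ℤ/4

Derivation:
rank_ℚ(R)=2; free=3−2=1
SNF(R) diag = [4, 4] → torsion [4, 4]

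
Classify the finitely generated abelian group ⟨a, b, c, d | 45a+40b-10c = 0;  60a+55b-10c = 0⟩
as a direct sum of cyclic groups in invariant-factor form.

Answer: M ≅ ℤ^2 ⊕ ℤ/5 ⊕ ℤ/15

Derivation:
rank_ℚ(R)=2; free=4−2=2
SNF(R) diag = [5, 15] → torsion [5, 15]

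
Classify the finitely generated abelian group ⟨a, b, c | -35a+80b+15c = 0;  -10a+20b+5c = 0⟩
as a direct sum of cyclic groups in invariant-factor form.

rank_ℚ(R)=2; free=3−2=1
SNF(R) diag = [5, 5] → torsion [5, 5]

Answer: M ≅ ℤ^1 ⊕ ℤ/5 ⊕ ℤ/5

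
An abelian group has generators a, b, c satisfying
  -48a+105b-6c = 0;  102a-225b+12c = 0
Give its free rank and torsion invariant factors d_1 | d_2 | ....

Answer: M ≅ ℤ^1 ⊕ ℤ/3 ⊕ ℤ/6

Derivation:
rank_ℚ(R)=2; free=3−2=1
SNF(R) diag = [3, 6] → torsion [3, 6]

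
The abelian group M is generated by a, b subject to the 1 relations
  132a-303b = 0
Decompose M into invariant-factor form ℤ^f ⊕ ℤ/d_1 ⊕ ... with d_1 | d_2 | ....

Answer: M ≅ ℤ^1 ⊕ ℤ/3

Derivation:
rank_ℚ(R)=1; free=2−1=1
SNF(R) diag = [3] → torsion [3]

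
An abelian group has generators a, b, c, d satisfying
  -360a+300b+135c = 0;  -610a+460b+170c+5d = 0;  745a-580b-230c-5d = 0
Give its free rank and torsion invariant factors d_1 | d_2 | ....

Answer: M ≅ ℤ^1 ⊕ ℤ/5 ⊕ ℤ/15 ⊕ ℤ/15

Derivation:
rank_ℚ(R)=3; free=4−3=1
SNF(R) diag = [5, 15, 15] → torsion [5, 15, 15]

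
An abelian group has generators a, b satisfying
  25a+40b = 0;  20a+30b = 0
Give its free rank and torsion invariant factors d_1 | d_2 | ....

rank_ℚ(R)=2; free=2−2=0
SNF(R) diag = [5, 10] → torsion [5, 10]

Answer: M ≅ ℤ/5 ⊕ ℤ/10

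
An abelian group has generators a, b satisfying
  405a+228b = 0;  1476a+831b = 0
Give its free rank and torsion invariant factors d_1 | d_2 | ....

Answer: M ≅ ℤ/3 ⊕ ℤ/9

Derivation:
rank_ℚ(R)=2; free=2−2=0
SNF(R) diag = [3, 9] → torsion [3, 9]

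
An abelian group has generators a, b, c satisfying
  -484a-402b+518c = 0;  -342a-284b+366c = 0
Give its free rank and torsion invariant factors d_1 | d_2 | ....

Answer: M ≅ ℤ^1 ⊕ ℤ/2 ⊕ ℤ/2

Derivation:
rank_ℚ(R)=2; free=3−2=1
SNF(R) diag = [2, 2] → torsion [2, 2]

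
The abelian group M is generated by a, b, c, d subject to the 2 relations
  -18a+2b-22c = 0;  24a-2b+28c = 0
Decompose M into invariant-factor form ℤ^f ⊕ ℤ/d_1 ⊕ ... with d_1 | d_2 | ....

Answer: M ≅ ℤ^2 ⊕ ℤ/2 ⊕ ℤ/6

Derivation:
rank_ℚ(R)=2; free=4−2=2
SNF(R) diag = [2, 6] → torsion [2, 6]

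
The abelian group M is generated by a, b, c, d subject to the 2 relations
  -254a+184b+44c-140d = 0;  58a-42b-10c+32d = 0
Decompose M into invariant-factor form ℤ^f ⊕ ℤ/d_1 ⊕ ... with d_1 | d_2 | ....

rank_ℚ(R)=2; free=4−2=2
SNF(R) diag = [2, 2] → torsion [2, 2]

Answer: M ≅ ℤ^2 ⊕ ℤ/2 ⊕ ℤ/2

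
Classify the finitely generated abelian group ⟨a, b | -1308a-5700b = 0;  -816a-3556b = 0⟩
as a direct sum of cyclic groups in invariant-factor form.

Answer: M ≅ ℤ/4 ⊕ ℤ/12

Derivation:
rank_ℚ(R)=2; free=2−2=0
SNF(R) diag = [4, 12] → torsion [4, 12]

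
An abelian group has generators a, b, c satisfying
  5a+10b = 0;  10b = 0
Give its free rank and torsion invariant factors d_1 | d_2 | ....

rank_ℚ(R)=2; free=3−2=1
SNF(R) diag = [5, 10] → torsion [5, 10]

Answer: M ≅ ℤ^1 ⊕ ℤ/5 ⊕ ℤ/10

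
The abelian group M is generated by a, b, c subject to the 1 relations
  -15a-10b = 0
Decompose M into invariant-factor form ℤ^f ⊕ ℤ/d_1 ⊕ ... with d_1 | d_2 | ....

rank_ℚ(R)=1; free=3−1=2
SNF(R) diag = [5] → torsion [5]

Answer: M ≅ ℤ^2 ⊕ ℤ/5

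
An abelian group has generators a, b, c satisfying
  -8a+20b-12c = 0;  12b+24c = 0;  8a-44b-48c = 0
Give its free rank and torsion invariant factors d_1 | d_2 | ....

rank_ℚ(R)=3; free=3−3=0
SNF(R) diag = [4, 12, 24] → torsion [4, 12, 24]

Answer: M ≅ ℤ/4 ⊕ ℤ/12 ⊕ ℤ/24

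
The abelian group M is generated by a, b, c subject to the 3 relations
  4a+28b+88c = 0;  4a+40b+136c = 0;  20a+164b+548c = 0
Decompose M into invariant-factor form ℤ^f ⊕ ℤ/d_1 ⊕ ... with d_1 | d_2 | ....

Answer: M ≅ ℤ/4 ⊕ ℤ/12 ⊕ ℤ/12

Derivation:
rank_ℚ(R)=3; free=3−3=0
SNF(R) diag = [4, 12, 12] → torsion [4, 12, 12]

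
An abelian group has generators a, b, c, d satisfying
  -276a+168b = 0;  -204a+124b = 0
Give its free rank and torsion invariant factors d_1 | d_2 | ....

rank_ℚ(R)=2; free=4−2=2
SNF(R) diag = [4, 12] → torsion [4, 12]

Answer: M ≅ ℤ^2 ⊕ ℤ/4 ⊕ ℤ/12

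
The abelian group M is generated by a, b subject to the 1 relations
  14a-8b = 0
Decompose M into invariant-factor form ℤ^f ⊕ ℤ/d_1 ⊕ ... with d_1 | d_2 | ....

Answer: M ≅ ℤ^1 ⊕ ℤ/2

Derivation:
rank_ℚ(R)=1; free=2−1=1
SNF(R) diag = [2] → torsion [2]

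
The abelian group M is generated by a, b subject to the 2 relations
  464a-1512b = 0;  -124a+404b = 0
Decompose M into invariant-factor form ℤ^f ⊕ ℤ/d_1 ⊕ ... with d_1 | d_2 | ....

rank_ℚ(R)=2; free=2−2=0
SNF(R) diag = [4, 8] → torsion [4, 8]

Answer: M ≅ ℤ/4 ⊕ ℤ/8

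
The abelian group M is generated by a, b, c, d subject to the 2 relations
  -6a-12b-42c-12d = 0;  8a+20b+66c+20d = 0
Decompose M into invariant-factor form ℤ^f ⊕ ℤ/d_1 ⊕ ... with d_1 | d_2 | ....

Answer: M ≅ ℤ^2 ⊕ ℤ/2 ⊕ ℤ/6

Derivation:
rank_ℚ(R)=2; free=4−2=2
SNF(R) diag = [2, 6] → torsion [2, 6]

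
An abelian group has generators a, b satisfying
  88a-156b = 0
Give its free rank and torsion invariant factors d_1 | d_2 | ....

Answer: M ≅ ℤ^1 ⊕ ℤ/4

Derivation:
rank_ℚ(R)=1; free=2−1=1
SNF(R) diag = [4] → torsion [4]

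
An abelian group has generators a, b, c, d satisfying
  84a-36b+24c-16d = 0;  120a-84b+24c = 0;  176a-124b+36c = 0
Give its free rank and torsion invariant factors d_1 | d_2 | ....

Answer: M ≅ ℤ^1 ⊕ ℤ/4 ⊕ ℤ/4 ⊕ ℤ/12

Derivation:
rank_ℚ(R)=3; free=4−3=1
SNF(R) diag = [4, 4, 12] → torsion [4, 4, 12]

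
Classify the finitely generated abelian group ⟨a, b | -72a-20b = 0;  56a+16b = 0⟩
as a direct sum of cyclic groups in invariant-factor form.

Answer: M ≅ ℤ/4 ⊕ ℤ/8

Derivation:
rank_ℚ(R)=2; free=2−2=0
SNF(R) diag = [4, 8] → torsion [4, 8]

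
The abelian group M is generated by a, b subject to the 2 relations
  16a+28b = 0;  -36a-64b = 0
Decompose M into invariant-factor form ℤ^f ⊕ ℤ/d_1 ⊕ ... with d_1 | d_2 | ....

rank_ℚ(R)=2; free=2−2=0
SNF(R) diag = [4, 4] → torsion [4, 4]

Answer: M ≅ ℤ/4 ⊕ ℤ/4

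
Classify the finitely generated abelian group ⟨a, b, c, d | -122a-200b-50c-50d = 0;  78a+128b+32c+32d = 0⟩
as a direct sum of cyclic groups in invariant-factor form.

rank_ℚ(R)=2; free=4−2=2
SNF(R) diag = [2, 2] → torsion [2, 2]

Answer: M ≅ ℤ^2 ⊕ ℤ/2 ⊕ ℤ/2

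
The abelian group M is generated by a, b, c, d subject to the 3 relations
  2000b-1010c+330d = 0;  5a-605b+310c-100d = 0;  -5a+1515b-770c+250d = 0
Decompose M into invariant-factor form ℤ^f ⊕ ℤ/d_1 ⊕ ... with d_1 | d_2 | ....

rank_ℚ(R)=3; free=4−3=1
SNF(R) diag = [5, 10, 30] → torsion [5, 10, 30]

Answer: M ≅ ℤ^1 ⊕ ℤ/5 ⊕ ℤ/10 ⊕ ℤ/30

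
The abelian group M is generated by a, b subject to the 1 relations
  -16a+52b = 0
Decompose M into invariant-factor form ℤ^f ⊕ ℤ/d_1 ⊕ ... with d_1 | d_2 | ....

rank_ℚ(R)=1; free=2−1=1
SNF(R) diag = [4] → torsion [4]

Answer: M ≅ ℤ^1 ⊕ ℤ/4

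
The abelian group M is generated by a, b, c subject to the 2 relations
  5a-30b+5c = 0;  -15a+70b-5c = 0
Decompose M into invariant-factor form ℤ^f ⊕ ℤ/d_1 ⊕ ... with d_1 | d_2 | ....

Answer: M ≅ ℤ^1 ⊕ ℤ/5 ⊕ ℤ/10

Derivation:
rank_ℚ(R)=2; free=3−2=1
SNF(R) diag = [5, 10] → torsion [5, 10]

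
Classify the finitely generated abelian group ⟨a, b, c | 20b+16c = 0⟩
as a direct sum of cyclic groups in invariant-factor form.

rank_ℚ(R)=1; free=3−1=2
SNF(R) diag = [4] → torsion [4]

Answer: M ≅ ℤ^2 ⊕ ℤ/4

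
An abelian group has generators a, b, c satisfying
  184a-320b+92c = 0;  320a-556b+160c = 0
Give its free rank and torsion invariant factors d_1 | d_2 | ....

Answer: M ≅ ℤ^1 ⊕ ℤ/4 ⊕ ℤ/12

Derivation:
rank_ℚ(R)=2; free=3−2=1
SNF(R) diag = [4, 12] → torsion [4, 12]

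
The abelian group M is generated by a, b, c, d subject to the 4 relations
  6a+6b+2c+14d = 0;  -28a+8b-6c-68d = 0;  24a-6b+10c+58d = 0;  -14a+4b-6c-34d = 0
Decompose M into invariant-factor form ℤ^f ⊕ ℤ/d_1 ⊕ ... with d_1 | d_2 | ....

rank_ℚ(R)=4; free=4−4=0
SNF(R) diag = [2, 2, 6, 6] → torsion [2, 2, 6, 6]

Answer: M ≅ ℤ/2 ⊕ ℤ/2 ⊕ ℤ/6 ⊕ ℤ/6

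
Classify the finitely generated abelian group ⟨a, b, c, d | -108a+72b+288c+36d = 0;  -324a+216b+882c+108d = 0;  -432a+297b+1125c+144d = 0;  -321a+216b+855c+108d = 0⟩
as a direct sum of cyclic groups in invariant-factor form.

Answer: M ≅ ℤ/3 ⊕ ℤ/9 ⊕ ℤ/18 ⊕ ℤ/36

Derivation:
rank_ℚ(R)=4; free=4−4=0
SNF(R) diag = [3, 9, 18, 36] → torsion [3, 9, 18, 36]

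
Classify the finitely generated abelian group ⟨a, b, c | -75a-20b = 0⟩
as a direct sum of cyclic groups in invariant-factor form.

Answer: M ≅ ℤ^2 ⊕ ℤ/5

Derivation:
rank_ℚ(R)=1; free=3−1=2
SNF(R) diag = [5] → torsion [5]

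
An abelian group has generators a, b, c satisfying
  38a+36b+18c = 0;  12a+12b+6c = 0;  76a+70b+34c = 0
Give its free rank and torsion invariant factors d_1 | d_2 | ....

rank_ℚ(R)=3; free=3−3=0
SNF(R) diag = [2, 2, 6] → torsion [2, 2, 6]

Answer: M ≅ ℤ/2 ⊕ ℤ/2 ⊕ ℤ/6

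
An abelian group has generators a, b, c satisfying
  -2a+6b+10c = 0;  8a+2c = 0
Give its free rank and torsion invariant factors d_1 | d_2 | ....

rank_ℚ(R)=2; free=3−2=1
SNF(R) diag = [2, 6] → torsion [2, 6]

Answer: M ≅ ℤ^1 ⊕ ℤ/2 ⊕ ℤ/6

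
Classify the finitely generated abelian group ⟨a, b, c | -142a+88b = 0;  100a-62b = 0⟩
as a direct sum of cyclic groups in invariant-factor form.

rank_ℚ(R)=2; free=3−2=1
SNF(R) diag = [2, 2] → torsion [2, 2]

Answer: M ≅ ℤ^1 ⊕ ℤ/2 ⊕ ℤ/2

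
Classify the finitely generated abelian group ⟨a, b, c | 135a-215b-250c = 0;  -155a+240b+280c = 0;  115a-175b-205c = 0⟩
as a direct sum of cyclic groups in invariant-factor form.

Answer: M ≅ ℤ/5 ⊕ ℤ/5 ⊕ ℤ/15

Derivation:
rank_ℚ(R)=3; free=3−3=0
SNF(R) diag = [5, 5, 15] → torsion [5, 5, 15]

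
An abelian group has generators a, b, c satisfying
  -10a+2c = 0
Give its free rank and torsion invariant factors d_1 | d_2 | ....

Answer: M ≅ ℤ^2 ⊕ ℤ/2

Derivation:
rank_ℚ(R)=1; free=3−1=2
SNF(R) diag = [2] → torsion [2]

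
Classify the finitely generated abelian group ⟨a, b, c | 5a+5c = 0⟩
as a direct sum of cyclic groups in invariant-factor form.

rank_ℚ(R)=1; free=3−1=2
SNF(R) diag = [5] → torsion [5]

Answer: M ≅ ℤ^2 ⊕ ℤ/5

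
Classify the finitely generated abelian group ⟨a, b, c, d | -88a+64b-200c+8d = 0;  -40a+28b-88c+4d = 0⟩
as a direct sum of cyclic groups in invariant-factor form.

rank_ℚ(R)=2; free=4−2=2
SNF(R) diag = [4, 8] → torsion [4, 8]

Answer: M ≅ ℤ^2 ⊕ ℤ/4 ⊕ ℤ/8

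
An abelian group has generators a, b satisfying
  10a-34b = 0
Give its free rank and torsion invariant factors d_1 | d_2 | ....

Answer: M ≅ ℤ^1 ⊕ ℤ/2

Derivation:
rank_ℚ(R)=1; free=2−1=1
SNF(R) diag = [2] → torsion [2]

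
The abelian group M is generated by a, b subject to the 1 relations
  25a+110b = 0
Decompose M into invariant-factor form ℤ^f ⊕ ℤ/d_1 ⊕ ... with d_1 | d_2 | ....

rank_ℚ(R)=1; free=2−1=1
SNF(R) diag = [5] → torsion [5]

Answer: M ≅ ℤ^1 ⊕ ℤ/5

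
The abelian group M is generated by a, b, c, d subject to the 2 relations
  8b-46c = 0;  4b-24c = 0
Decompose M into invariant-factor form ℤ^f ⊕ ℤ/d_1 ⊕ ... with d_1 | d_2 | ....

Answer: M ≅ ℤ^2 ⊕ ℤ/2 ⊕ ℤ/4

Derivation:
rank_ℚ(R)=2; free=4−2=2
SNF(R) diag = [2, 4] → torsion [2, 4]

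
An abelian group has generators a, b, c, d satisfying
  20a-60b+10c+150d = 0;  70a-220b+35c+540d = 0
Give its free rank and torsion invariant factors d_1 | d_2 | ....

rank_ℚ(R)=2; free=4−2=2
SNF(R) diag = [5, 10] → torsion [5, 10]

Answer: M ≅ ℤ^2 ⊕ ℤ/5 ⊕ ℤ/10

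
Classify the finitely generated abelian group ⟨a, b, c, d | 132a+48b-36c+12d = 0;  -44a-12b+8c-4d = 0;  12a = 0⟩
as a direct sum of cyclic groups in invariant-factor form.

rank_ℚ(R)=3; free=4−3=1
SNF(R) diag = [4, 12, 12] → torsion [4, 12, 12]

Answer: M ≅ ℤ^1 ⊕ ℤ/4 ⊕ ℤ/12 ⊕ ℤ/12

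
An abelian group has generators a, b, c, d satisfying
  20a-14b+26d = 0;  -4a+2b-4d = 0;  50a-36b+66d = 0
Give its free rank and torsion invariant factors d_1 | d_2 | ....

Answer: M ≅ ℤ^1 ⊕ ℤ/2 ⊕ ℤ/2 ⊕ ℤ/2

Derivation:
rank_ℚ(R)=3; free=4−3=1
SNF(R) diag = [2, 2, 2] → torsion [2, 2, 2]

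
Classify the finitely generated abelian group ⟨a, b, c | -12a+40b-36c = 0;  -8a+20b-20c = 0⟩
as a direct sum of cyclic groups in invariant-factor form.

Answer: M ≅ ℤ^1 ⊕ ℤ/4 ⊕ ℤ/4

Derivation:
rank_ℚ(R)=2; free=3−2=1
SNF(R) diag = [4, 4] → torsion [4, 4]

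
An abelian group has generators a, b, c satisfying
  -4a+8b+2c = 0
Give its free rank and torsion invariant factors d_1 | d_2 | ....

rank_ℚ(R)=1; free=3−1=2
SNF(R) diag = [2] → torsion [2]

Answer: M ≅ ℤ^2 ⊕ ℤ/2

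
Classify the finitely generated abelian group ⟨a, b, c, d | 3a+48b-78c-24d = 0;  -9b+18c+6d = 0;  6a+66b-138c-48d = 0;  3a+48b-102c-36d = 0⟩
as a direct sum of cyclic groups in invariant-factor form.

Answer: M ≅ ℤ/3 ⊕ ℤ/3 ⊕ ℤ/6 ⊕ ℤ/12

Derivation:
rank_ℚ(R)=4; free=4−4=0
SNF(R) diag = [3, 3, 6, 12] → torsion [3, 3, 6, 12]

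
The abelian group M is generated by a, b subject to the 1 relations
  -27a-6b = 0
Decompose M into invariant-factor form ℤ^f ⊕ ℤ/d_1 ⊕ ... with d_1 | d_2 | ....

rank_ℚ(R)=1; free=2−1=1
SNF(R) diag = [3] → torsion [3]

Answer: M ≅ ℤ^1 ⊕ ℤ/3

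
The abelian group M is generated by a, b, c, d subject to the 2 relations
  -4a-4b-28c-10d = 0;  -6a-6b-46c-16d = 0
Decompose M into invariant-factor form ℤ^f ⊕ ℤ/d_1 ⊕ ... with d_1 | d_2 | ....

rank_ℚ(R)=2; free=4−2=2
SNF(R) diag = [2, 2] → torsion [2, 2]

Answer: M ≅ ℤ^2 ⊕ ℤ/2 ⊕ ℤ/2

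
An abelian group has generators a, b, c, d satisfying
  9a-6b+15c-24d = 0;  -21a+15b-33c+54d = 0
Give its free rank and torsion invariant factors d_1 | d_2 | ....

Answer: M ≅ ℤ^2 ⊕ ℤ/3 ⊕ ℤ/3

Derivation:
rank_ℚ(R)=2; free=4−2=2
SNF(R) diag = [3, 3] → torsion [3, 3]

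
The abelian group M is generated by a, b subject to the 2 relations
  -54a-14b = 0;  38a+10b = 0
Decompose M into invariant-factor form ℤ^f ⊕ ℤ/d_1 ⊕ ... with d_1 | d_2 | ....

rank_ℚ(R)=2; free=2−2=0
SNF(R) diag = [2, 4] → torsion [2, 4]

Answer: M ≅ ℤ/2 ⊕ ℤ/4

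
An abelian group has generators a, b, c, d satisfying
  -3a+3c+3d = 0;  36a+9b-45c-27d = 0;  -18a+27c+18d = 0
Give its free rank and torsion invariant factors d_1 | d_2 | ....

Answer: M ≅ ℤ^1 ⊕ ℤ/3 ⊕ ℤ/9 ⊕ ℤ/9

Derivation:
rank_ℚ(R)=3; free=4−3=1
SNF(R) diag = [3, 9, 9] → torsion [3, 9, 9]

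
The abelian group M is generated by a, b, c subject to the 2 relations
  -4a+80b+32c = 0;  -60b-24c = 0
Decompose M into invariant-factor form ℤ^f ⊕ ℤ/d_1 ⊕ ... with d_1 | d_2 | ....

rank_ℚ(R)=2; free=3−2=1
SNF(R) diag = [4, 12] → torsion [4, 12]

Answer: M ≅ ℤ^1 ⊕ ℤ/4 ⊕ ℤ/12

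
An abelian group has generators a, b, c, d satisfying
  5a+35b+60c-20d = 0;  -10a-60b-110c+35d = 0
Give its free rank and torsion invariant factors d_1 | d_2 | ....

rank_ℚ(R)=2; free=4−2=2
SNF(R) diag = [5, 5] → torsion [5, 5]

Answer: M ≅ ℤ^2 ⊕ ℤ/5 ⊕ ℤ/5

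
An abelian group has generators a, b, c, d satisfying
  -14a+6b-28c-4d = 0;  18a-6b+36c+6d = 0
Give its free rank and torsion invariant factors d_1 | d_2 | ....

rank_ℚ(R)=2; free=4−2=2
SNF(R) diag = [2, 6] → torsion [2, 6]

Answer: M ≅ ℤ^2 ⊕ ℤ/2 ⊕ ℤ/6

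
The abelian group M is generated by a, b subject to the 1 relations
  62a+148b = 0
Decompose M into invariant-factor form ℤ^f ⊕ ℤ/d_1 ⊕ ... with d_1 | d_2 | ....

rank_ℚ(R)=1; free=2−1=1
SNF(R) diag = [2] → torsion [2]

Answer: M ≅ ℤ^1 ⊕ ℤ/2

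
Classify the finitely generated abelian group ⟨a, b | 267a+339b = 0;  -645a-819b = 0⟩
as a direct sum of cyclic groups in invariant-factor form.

rank_ℚ(R)=2; free=2−2=0
SNF(R) diag = [3, 6] → torsion [3, 6]

Answer: M ≅ ℤ/3 ⊕ ℤ/6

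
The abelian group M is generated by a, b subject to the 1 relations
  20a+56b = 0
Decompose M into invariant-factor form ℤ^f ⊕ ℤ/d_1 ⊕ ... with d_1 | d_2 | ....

Answer: M ≅ ℤ^1 ⊕ ℤ/4

Derivation:
rank_ℚ(R)=1; free=2−1=1
SNF(R) diag = [4] → torsion [4]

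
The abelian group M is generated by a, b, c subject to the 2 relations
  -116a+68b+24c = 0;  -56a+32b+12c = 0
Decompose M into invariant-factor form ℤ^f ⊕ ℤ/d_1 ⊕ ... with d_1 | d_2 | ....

Answer: M ≅ ℤ^1 ⊕ ℤ/4 ⊕ ℤ/12

Derivation:
rank_ℚ(R)=2; free=3−2=1
SNF(R) diag = [4, 12] → torsion [4, 12]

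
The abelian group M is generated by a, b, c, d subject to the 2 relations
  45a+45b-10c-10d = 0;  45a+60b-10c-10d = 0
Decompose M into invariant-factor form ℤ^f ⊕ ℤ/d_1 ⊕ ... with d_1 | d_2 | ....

rank_ℚ(R)=2; free=4−2=2
SNF(R) diag = [5, 15] → torsion [5, 15]

Answer: M ≅ ℤ^2 ⊕ ℤ/5 ⊕ ℤ/15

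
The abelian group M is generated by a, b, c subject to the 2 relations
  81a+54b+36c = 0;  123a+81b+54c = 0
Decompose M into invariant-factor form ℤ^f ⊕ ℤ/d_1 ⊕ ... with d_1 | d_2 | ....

rank_ℚ(R)=2; free=3−2=1
SNF(R) diag = [3, 9] → torsion [3, 9]

Answer: M ≅ ℤ^1 ⊕ ℤ/3 ⊕ ℤ/9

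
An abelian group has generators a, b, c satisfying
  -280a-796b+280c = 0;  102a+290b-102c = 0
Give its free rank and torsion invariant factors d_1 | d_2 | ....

Answer: M ≅ ℤ^1 ⊕ ℤ/2 ⊕ ℤ/4

Derivation:
rank_ℚ(R)=2; free=3−2=1
SNF(R) diag = [2, 4] → torsion [2, 4]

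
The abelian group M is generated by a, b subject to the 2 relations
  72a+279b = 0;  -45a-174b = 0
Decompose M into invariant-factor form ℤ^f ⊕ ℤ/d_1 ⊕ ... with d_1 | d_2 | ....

Answer: M ≅ ℤ/3 ⊕ ℤ/9

Derivation:
rank_ℚ(R)=2; free=2−2=0
SNF(R) diag = [3, 9] → torsion [3, 9]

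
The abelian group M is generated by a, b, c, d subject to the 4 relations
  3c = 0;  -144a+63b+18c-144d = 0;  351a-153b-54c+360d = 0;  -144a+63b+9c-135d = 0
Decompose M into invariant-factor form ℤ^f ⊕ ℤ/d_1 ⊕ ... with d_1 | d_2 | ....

Answer: M ≅ ℤ/3 ⊕ ℤ/9 ⊕ ℤ/9 ⊕ ℤ/9

Derivation:
rank_ℚ(R)=4; free=4−4=0
SNF(R) diag = [3, 9, 9, 9] → torsion [3, 9, 9, 9]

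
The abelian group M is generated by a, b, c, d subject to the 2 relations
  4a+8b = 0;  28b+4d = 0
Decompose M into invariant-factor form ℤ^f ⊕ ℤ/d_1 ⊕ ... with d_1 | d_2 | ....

Answer: M ≅ ℤ^2 ⊕ ℤ/4 ⊕ ℤ/4

Derivation:
rank_ℚ(R)=2; free=4−2=2
SNF(R) diag = [4, 4] → torsion [4, 4]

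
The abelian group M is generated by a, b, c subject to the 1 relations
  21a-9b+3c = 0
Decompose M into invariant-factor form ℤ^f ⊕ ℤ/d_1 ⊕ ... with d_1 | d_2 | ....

Answer: M ≅ ℤ^2 ⊕ ℤ/3

Derivation:
rank_ℚ(R)=1; free=3−1=2
SNF(R) diag = [3] → torsion [3]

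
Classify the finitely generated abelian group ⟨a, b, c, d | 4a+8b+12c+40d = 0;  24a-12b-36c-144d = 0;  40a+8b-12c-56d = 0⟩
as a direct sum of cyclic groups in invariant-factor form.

rank_ℚ(R)=3; free=4−3=1
SNF(R) diag = [4, 12, 12] → torsion [4, 12, 12]

Answer: M ≅ ℤ^1 ⊕ ℤ/4 ⊕ ℤ/12 ⊕ ℤ/12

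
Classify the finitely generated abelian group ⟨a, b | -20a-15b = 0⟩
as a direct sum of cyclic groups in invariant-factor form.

rank_ℚ(R)=1; free=2−1=1
SNF(R) diag = [5] → torsion [5]

Answer: M ≅ ℤ^1 ⊕ ℤ/5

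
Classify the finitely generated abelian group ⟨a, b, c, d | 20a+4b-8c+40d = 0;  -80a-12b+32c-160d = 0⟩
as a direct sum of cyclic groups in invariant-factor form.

rank_ℚ(R)=2; free=4−2=2
SNF(R) diag = [4, 4] → torsion [4, 4]

Answer: M ≅ ℤ^2 ⊕ ℤ/4 ⊕ ℤ/4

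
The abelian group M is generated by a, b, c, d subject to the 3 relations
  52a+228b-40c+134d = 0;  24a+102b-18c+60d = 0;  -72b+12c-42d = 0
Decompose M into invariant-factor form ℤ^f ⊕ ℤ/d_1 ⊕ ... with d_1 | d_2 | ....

Answer: M ≅ ℤ^1 ⊕ ℤ/2 ⊕ ℤ/6 ⊕ ℤ/12

Derivation:
rank_ℚ(R)=3; free=4−3=1
SNF(R) diag = [2, 6, 12] → torsion [2, 6, 12]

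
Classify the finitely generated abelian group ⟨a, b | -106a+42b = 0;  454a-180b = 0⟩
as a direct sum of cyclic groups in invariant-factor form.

Answer: M ≅ ℤ/2 ⊕ ℤ/6

Derivation:
rank_ℚ(R)=2; free=2−2=0
SNF(R) diag = [2, 6] → torsion [2, 6]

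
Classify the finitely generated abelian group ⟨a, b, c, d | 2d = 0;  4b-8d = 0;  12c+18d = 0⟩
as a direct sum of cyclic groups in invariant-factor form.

Answer: M ≅ ℤ^1 ⊕ ℤ/2 ⊕ ℤ/4 ⊕ ℤ/12

Derivation:
rank_ℚ(R)=3; free=4−3=1
SNF(R) diag = [2, 4, 12] → torsion [2, 4, 12]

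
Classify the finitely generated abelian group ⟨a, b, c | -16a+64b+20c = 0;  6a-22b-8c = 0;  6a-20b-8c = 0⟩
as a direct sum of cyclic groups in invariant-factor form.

Answer: M ≅ ℤ/2 ⊕ ℤ/2 ⊕ ℤ/4

Derivation:
rank_ℚ(R)=3; free=3−3=0
SNF(R) diag = [2, 2, 4] → torsion [2, 2, 4]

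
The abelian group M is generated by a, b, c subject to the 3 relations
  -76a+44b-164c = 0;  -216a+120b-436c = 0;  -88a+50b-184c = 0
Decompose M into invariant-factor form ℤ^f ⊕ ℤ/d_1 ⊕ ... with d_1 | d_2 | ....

rank_ℚ(R)=3; free=3−3=0
SNF(R) diag = [2, 4, 12] → torsion [2, 4, 12]

Answer: M ≅ ℤ/2 ⊕ ℤ/4 ⊕ ℤ/12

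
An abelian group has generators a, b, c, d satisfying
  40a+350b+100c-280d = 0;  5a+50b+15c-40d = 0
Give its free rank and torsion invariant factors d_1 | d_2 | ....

Answer: M ≅ ℤ^2 ⊕ ℤ/5 ⊕ ℤ/10

Derivation:
rank_ℚ(R)=2; free=4−2=2
SNF(R) diag = [5, 10] → torsion [5, 10]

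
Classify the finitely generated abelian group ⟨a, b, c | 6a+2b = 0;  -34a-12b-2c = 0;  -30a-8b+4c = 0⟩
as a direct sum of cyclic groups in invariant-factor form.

rank_ℚ(R)=3; free=3−3=0
SNF(R) diag = [2, 2, 2] → torsion [2, 2, 2]

Answer: M ≅ ℤ/2 ⊕ ℤ/2 ⊕ ℤ/2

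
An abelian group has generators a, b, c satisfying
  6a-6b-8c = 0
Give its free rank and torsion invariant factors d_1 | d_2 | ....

rank_ℚ(R)=1; free=3−1=2
SNF(R) diag = [2] → torsion [2]

Answer: M ≅ ℤ^2 ⊕ ℤ/2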